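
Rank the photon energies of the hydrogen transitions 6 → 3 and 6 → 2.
6 → 2

Calculate the energy for each transition:

Transition 6 → 3:
ΔE₁ = |E_3 - E_6| = |-13.6057/3² - (-13.6057/6²)|
ΔE₁ = |-1.511744444444 - (-0.377936111111)| = 1.133808333 eV

Transition 6 → 2:
ΔE₂ = |E_2 - E_6| = |-13.6057/2² - (-13.6057/6²)|
ΔE₂ = |-3.401425000000 - (-0.377936111111)| = 3.023488889 eV

Since 3.023488889 eV > 1.133808333 eV, the transition 6 → 2 emits the more energetic photon.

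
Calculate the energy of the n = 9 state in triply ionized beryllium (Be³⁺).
-2.68755 eV

For hydrogen-like ions, the energy levels scale with Z²:
E_n = -13.6057 Z² / n² eV

For Be³⁺ (Z = 4) at n = 9:
E_9 = -13.6057 × 4² / 9²
E_9 = -13.6057 × 16 / 81
E_9 = -217.6912 / 81
E_9 = -2.68755 eV

The energy is 16 times more negative than hydrogen at the same n due to the stronger nuclear charge.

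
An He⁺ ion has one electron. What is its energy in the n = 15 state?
-0.241879 eV

For hydrogen-like ions, the energy levels scale with Z²:
E_n = -13.6057 Z² / n² eV

For He⁺ (Z = 2) at n = 15:
E_15 = -13.6057 × 2² / 15²
E_15 = -13.6057 × 4 / 225
E_15 = -54.4228 / 225
E_15 = -0.241879 eV

The energy is 4 times more negative than hydrogen at the same n due to the stronger nuclear charge.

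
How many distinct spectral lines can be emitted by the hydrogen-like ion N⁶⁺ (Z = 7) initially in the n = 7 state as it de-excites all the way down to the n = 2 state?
15

The electron can occupy levels n = 2, 3, ..., 7 during de-excitation — that is m = 7 - 2 + 1 = 6 distinct levels.

The number of distinct spectral lines equals the number of ways to choose 2 of these m levels (each pair gives one possible emission transition):

Number of lines = m(m-1)/2 = 6×5/2 = 15

These correspond to all possible transitions between the 6 levels:
7 → 6, 7 → 5, 7 → 4, 7 → 3, 7 → 2, 6 → 5, 6 → 4, 6 → 3...

Each transition produces a photon with a unique energy (and thus wavelength). This count does not depend on Z.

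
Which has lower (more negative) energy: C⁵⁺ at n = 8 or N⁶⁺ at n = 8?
N⁶⁺ at n = 8 (E = -10.41686 eV)

Using E_n = -13.6057 Z² / n² eV:

C⁵⁺ (Z = 6) at n = 8:
E = -13.6057 × 6² / 8² = -13.6057 × 36 / 64 = -7.65320625 eV

N⁶⁺ (Z = 7) at n = 8:
E = -13.6057 × 7² / 8² = -13.6057 × 49 / 64 = -10.41686406 eV

Since -10.41686406 eV < -7.65320625 eV,
N⁶⁺ at n = 8 is more tightly bound (requires more energy to ionize).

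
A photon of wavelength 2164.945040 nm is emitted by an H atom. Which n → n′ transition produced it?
n = 7 → n = 4

First, find the photon energy from the wavelength (hc = 1239.84 eV·nm):
E = hc/λ = 1239.84 eV·nm / 2164.945040 nm = 0.57268890 eV

The energy levels of hydrogen satisfy E_n = -13.6057 / n² eV, so an emission n_i → n_f releases
ΔE = 13.6057 × (1/n_f² − 1/n_i²) eV.

Setting ΔE equal to the photon energy:
1/n_f² − 1/n_i² = 0.57268890 / 13.6057 = 0.042091837

Since 1/n_i² must be positive, we need 1/n_f² > 0.042091837, i.e. n_f ≤ 4. For each allowed n_f, solve n_i = (1/n_f² − 0.042091837)^(−1/2) and check whether it is a whole number:
  n_f = 1: 1/n_i² = 1.000000000 − 0.042091837 = 0.957908163 → n_i = 1.022  (not an integer) ✗
  n_f = 2: 1/n_i² = 0.250000000 − 0.042091837 = 0.207908163 → n_i = 2.193  (not an integer) ✗
  n_f = 3: 1/n_i² = 0.111111111 − 0.042091837 = 0.069019274 → n_i = 3.806  (not an integer) ✗
  n_f = 4: 1/n_i² = 0.062500000 − 0.042091837 = 0.020408163 → n_i = 7.000  → integer, n_i = 7 ✓

Only n_f = 4 gives an integer upper level, n_i = 7.

The transition is from n = 7 to n = 4 (emission).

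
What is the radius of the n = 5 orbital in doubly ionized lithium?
0.440981 nm (or 4.409810 Å)

The Bohr radius formula is:
r_n = n² a₀ / Z

where a₀ = 0.052917721 nm is the Bohr radius.

For Li²⁺ (Z = 3) at n = 5:
r_5 = 5² × 0.052917721 nm / 3
r_5 = 25 × 0.052917721 nm / 3
r_5 = 1.3229430 nm / 3
r_5 = 0.440981 nm

The electron orbits at approximately 0.440981 nm from the nucleus.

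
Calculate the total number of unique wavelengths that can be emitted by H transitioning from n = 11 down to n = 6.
15

The electron can occupy levels n = 6, 7, ..., 11 during de-excitation — that is m = 11 - 6 + 1 = 6 distinct levels.

The number of distinct spectral lines equals the number of ways to choose 2 of these m levels (each pair gives one possible emission transition):

Number of lines = m(m-1)/2 = 6×5/2 = 15

These correspond to all possible transitions between the 6 levels:
11 → 10, 11 → 9, 11 → 8, 11 → 7, 11 → 6, 10 → 9, 10 → 8, 10 → 7...

Each transition produces a photon with a unique energy (and thus wavelength). This count does not depend on Z.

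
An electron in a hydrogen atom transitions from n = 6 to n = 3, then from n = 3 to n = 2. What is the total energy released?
3.023489 eV

The energy levels of hydrogen are E_n = -13.6057 / n² eV.

First transition (6 → 3):
ΔE₁ = |E_3 - E_6|
ΔE₁ = |-1.511744444444 - (-0.377936111111)| = 1.133808333 eV

Second transition (3 → 2):
ΔE₂ = |E_2 - E_3|
ΔE₂ = |-3.401425000000 - (-1.511744444444)| = 1.889680556 eV

Total energy released:
E_total = ΔE₁ + ΔE₂ = 1.133808333 + 1.889680556 = 3.023489 eV

Note: This equals the direct transition 6 → 2: 3.023489 eV ✓
Energy is conserved regardless of the path taken.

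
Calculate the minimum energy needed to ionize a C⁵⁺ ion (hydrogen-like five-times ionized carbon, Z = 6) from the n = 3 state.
54.423 eV

The ionization energy is the energy needed to remove the electron completely (n → ∞).

For a hydrogen-like ion with Z = 6, E_n = -13.6057 Z² / n² eV.

At n = 3: E_3 = -13.6057 × 6² / 3² = -54.422800 eV
At n = ∞: E_∞ = 0 eV

Ionization energy = E_∞ - E_3 = 0 - (-54.422800) = 54.422800 eV
Ionization energy ≈ 54.423 eV

This is also called the binding energy of the electron in state n = 3.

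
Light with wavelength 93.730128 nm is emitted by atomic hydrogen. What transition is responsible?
n = 6 → n = 1

First, find the photon energy from the wavelength (hc = 1239.84 eV·nm):
E = hc/λ = 1239.84 eV·nm / 93.730128 nm = 13.227764 eV

The energy levels of hydrogen satisfy E_n = -13.6057 / n² eV, so an emission n_i → n_f releases
ΔE = 13.6057 × (1/n_f² − 1/n_i²) eV.

Setting ΔE equal to the photon energy:
1/n_f² − 1/n_i² = 13.227764 / 13.6057 = 0.97222223

Since 1/n_i² must be positive, we need 1/n_f² > 0.97222223, i.e. n_f ≤ 1. For each allowed n_f, solve n_i = (1/n_f² − 0.97222223)^(−1/2) and check whether it is a whole number:
  n_f = 1: 1/n_i² = 1.00000000 − 0.97222223 = 0.02777777 → n_i = 6.000  → integer, n_i = 6 ✓

Only n_f = 1 gives an integer upper level, n_i = 6.

The transition is from n = 6 to n = 1 (emission).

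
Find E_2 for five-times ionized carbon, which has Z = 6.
-122.45 eV

For hydrogen-like ions, the energy levels scale with Z²:
E_n = -13.6057 Z² / n² eV

For C⁵⁺ (Z = 6) at n = 2:
E_2 = -13.6057 × 6² / 2²
E_2 = -13.6057 × 36 / 4
E_2 = -489.8052 / 4
E_2 = -122.45 eV

The energy is 36 times more negative than hydrogen at the same n due to the stronger nuclear charge.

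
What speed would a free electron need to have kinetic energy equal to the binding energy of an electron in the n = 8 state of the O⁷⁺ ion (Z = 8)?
2.1877e+06 m/s (or 0.72974% of c)

The binding energy at n = 8 for O⁷⁺ is:
E_8 = -13.6057 × 8²/8² = -13.6057000 eV
|E_8| = 13.6057000 eV

Convert to Joules:
KE = 13.6057000 eV × (1.602177 × 10⁻¹⁹ J/eV) = 2.179874e-18 J

Using KE = ½mv²:
v = √(2·KE/m_e)
v = √(2 × 2.179874e-18 J / 9.10938 × 10⁻³¹ kg)
v = 2.1877e+06 m/s

This is approximately 0.72974% the speed of light.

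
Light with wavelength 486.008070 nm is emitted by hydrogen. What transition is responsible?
n = 4 → n = 2

First, find the photon energy from the wavelength (hc = 1239.84 eV·nm):
E = hc/λ = 1239.84 eV·nm / 486.008070 nm = 2.5510688 eV

The energy levels of hydrogen satisfy E_n = -13.6057 / n² eV, so an emission n_i → n_f releases
ΔE = 13.6057 × (1/n_f² − 1/n_i²) eV.

Setting ΔE equal to the photon energy:
1/n_f² − 1/n_i² = 2.5510688 / 13.6057 = 0.18750000

Since 1/n_i² must be positive, we need 1/n_f² > 0.18750000, i.e. n_f ≤ 2. For each allowed n_f, solve n_i = (1/n_f² − 0.18750000)^(−1/2) and check whether it is a whole number:
  n_f = 1: 1/n_i² = 1.00000000 − 0.18750000 = 0.81250000 → n_i = 1.109  (not an integer) ✗
  n_f = 2: 1/n_i² = 0.25000000 − 0.18750000 = 0.06250000 → n_i = 4.000  → integer, n_i = 4 ✓

Only n_f = 2 gives an integer upper level, n_i = 4.

The transition is from n = 4 to n = 2 (emission).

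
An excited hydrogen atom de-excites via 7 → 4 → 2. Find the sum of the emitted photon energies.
3.12 eV

The energy levels of hydrogen are E_n = -13.6057 / n² eV.

First transition (7 → 4):
ΔE₁ = |E_4 - E_7|
ΔE₁ = |-0.85035625 - (-0.27766735)| = 0.57269 eV

Second transition (4 → 2):
ΔE₂ = |E_2 - E_4|
ΔE₂ = |-3.40142500 - (-0.85035625)| = 2.55107 eV

Total energy released:
E_total = ΔE₁ + ΔE₂ = 0.57269 + 2.55107 = 3.12 eV

Note: This equals the direct transition 7 → 2: 3.12 eV ✓
Energy is conserved regardless of the path taken.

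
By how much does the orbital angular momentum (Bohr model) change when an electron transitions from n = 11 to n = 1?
1.055e-33 J·s (or 10ℏ)

In the Bohr model, L_n = nℏ where ℏ = 1.05457e-34 J·s.

L_11 = 11ℏ = 1.16003e-33 J·s
L_1 = 1ℏ = 1.05457e-34 J·s

ΔL = L_11 - L_1 = (11 - 1)ℏ = 10ℏ
ΔL = 10 × 1.05457e-34 J·s = 1.055e-33 J·s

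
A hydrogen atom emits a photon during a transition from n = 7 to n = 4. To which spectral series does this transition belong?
Brackett series

The spectral series in hydrogen are named based on the final (lower) energy level:
- Lyman series: n_final = 1 (ultraviolet)
- Balmer series: n_final = 2 (visible/near-UV)
- Paschen series: n_final = 3 (infrared)
- Brackett series: n_final = 4 (infrared)
- Pfund series: n_final = 5 (far infrared)

Since this transition ends at n = 4, it belongs to the Brackett series.

For reference, this 7 → 4 line has photon energy
ΔE = 13.6057 eV × (1/4² - 1/7²) = 0.5726889031 eV,
corresponding to wavelength λ = hc/ΔE = 1239.84 eV·nm / 0.5726889031 eV = 2164.9450 nm in the infrared region.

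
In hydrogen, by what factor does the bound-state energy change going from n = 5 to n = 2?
6.25

Using E_n = -13.6057 Z² / n² eV with Z = 1:

E_2 = -13.6057 / 2² = -13.6057 / 4 = -3.40142500 eV
E_5 = -13.6057 / 5² = -13.6057 / 25 = -0.54422800 eV

The ratio is:
E_2/E_5 = (-3.40142500) / (-0.54422800)
E_2/E_5 = (-13.6057/4) / (-13.6057/25)
E_2/E_5 = 25/4
E_2/E_5 = 6.25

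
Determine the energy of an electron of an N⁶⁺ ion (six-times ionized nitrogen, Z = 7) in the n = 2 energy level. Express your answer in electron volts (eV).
-166.66983 eV

The energy levels of a hydrogen-like atom are given by:
E_n = -13.6057 Z² / n² eV  (with Z = 7 for N⁶⁺)

For n = 2:
E_2 = -13.6057 × 7² / 2²
E_2 = -13.6057 × 49 / 4
E_2 = -166.66983 eV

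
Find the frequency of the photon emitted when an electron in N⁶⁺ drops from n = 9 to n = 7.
1.300e+15 Hz

First, find the transition energy:
E_9 = -13.6057 × 7² / 9² = -8.230609 eV
E_7 = -13.6057 × 7² / 7² = -13.605700 eV
|ΔE| = |E_7 - E_9| = 5.375091 eV

Convert to Joules: E = 5.375091 eV × (1.602177 × 10⁻¹⁹ J/eV) = 8.61185e-19 J

Using E = hf:
f = E/h = 8.61185e-19 J / (6.62607 × 10⁻³⁴ J·s)
f = 1.300e+15 Hz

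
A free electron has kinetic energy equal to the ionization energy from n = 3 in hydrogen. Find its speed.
7.292e+05 m/s (or 0.243245% of c)

The binding energy at n = 3 for hydrogen is:
E_3 = -13.6057/3² = -1.51174444 eV
|E_3| = 1.51174444 eV

Convert to Joules:
KE = 1.51174444 eV × (1.602177 × 10⁻¹⁹ J/eV) = 2.42208e-19 J

Using KE = ½mv²:
v = √(2·KE/m_e)
v = √(2 × 2.42208e-19 J / 9.10938 × 10⁻³¹ kg)
v = 7.292e+05 m/s

This is approximately 0.243245% the speed of light.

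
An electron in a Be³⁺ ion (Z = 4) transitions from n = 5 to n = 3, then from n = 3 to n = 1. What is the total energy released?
208.9836 eV

The energy levels of Be³⁺ are E_n = -13.6057 × 4² / n² eV.

First transition (5 → 3):
ΔE₁ = |E_3 - E_5|
ΔE₁ = |-24.1879111111 - (-8.7076480000)| = 15.4802631 eV

Second transition (3 → 1):
ΔE₂ = |E_1 - E_3|
ΔE₂ = |-217.6912000000 - (-24.1879111111)| = 193.5032889 eV

Total energy released:
E_total = ΔE₁ + ΔE₂ = 15.4802631 + 193.5032889 = 208.9836 eV

Note: This equals the direct transition 5 → 1: 208.9836 eV ✓
Energy is conserved regardless of the path taken.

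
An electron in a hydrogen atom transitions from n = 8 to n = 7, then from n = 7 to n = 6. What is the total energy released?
0.16535 eV

The energy levels of hydrogen are E_n = -13.6057 / n² eV.

First transition (8 → 7):
ΔE₁ = |E_7 - E_8|
ΔE₁ = |-0.27766734694 - (-0.21258906250)| = 0.06507828 eV

Second transition (7 → 6):
ΔE₂ = |E_6 - E_7|
ΔE₂ = |-0.37793611111 - (-0.27766734694)| = 0.10026876 eV

Total energy released:
E_total = ΔE₁ + ΔE₂ = 0.06507828 + 0.10026876 = 0.16535 eV

Note: This equals the direct transition 8 → 6: 0.16535 eV ✓
Energy is conserved regardless of the path taken.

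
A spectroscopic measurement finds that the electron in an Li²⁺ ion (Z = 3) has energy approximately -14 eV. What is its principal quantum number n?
n = 3

The exact energy levels follow E_n = -13.6057 Z² / n² eV with Z = 3.

The measured value (-14 eV) is reported to only 2 significant figures, so we must test candidate n values and see which one matches to that precision.

Candidate energies:
  n = 1:  E = -13.6057 × 3² / 1² = -122.45130 eV
  n = 2:  E = -13.6057 × 3² / 2² = -30.61283 eV
  n = 3:  E = -13.6057 × 3² / 3² = -13.60570 eV  ← matches
  n = 4:  E = -13.6057 × 3² / 4² = -7.65321 eV
  n = 5:  E = -13.6057 × 3² / 5² = -4.89805 eV

Checking against the measurement of -14 eV (2 sig figs), only n = 3 agrees:
E_3 = -13.60570 eV, which rounds to -14 eV ✓

Therefore n = 3.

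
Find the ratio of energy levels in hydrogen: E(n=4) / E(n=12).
9.00

Using E_n = -13.6057 Z² / n² eV with Z = 1:

E_4 = -13.6057 / 4² = -13.6057 / 16 = -0.85035625 eV
E_12 = -13.6057 / 12² = -13.6057 / 144 = -0.09448403 eV

The ratio is:
E_4/E_12 = (-0.85035625) / (-0.09448403)
E_4/E_12 = (-13.6057/16) / (-13.6057/144)
E_4/E_12 = 144/16
E_4/E_12 = 9.00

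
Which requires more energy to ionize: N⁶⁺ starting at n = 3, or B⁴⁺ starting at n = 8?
N⁶⁺ at n = 3 (E = -74.0755 eV)

Using E_n = -13.6057 Z² / n² eV:

N⁶⁺ (Z = 7) at n = 3:
E = -13.6057 × 7² / 3² = -13.6057 × 49 / 9 = -74.0754778 eV

B⁴⁺ (Z = 5) at n = 8:
E = -13.6057 × 5² / 8² = -13.6057 × 25 / 64 = -5.3147266 eV

Since -74.0754778 eV < -5.3147266 eV,
N⁶⁺ at n = 3 is more tightly bound (requires more energy to ionize).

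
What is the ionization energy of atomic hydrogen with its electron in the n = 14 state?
0.069 eV

The ionization energy is the energy needed to remove the electron completely (n → ∞).

For hydrogen, E_n = -13.6057 eV / n².

At n = 14: E_14 = -13.6057 / 14² = -0.069417 eV
At n = ∞: E_∞ = 0 eV

Ionization energy = E_∞ - E_14 = 0 - (-0.069417) = 0.069417 eV
Ionization energy ≈ 0.069 eV

This is also called the binding energy of the electron in state n = 14.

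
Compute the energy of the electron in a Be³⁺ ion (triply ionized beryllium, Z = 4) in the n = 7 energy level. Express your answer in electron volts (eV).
-4.44 eV

The energy levels of a hydrogen-like atom are given by:
E_n = -13.6057 Z² / n² eV  (with Z = 4 for Be³⁺)

For n = 7:
E_7 = -13.6057 × 4² / 7²
E_7 = -13.6057 × 16 / 49
E_7 = -4.44 eV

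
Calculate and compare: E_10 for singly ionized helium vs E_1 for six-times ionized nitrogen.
N⁶⁺ at n = 1 (E = -666.67930 eV)

Using E_n = -13.6057 Z² / n² eV:

He⁺ (Z = 2) at n = 10:
E = -13.6057 × 2² / 10² = -13.6057 × 4 / 100 = -0.54422800 eV

N⁶⁺ (Z = 7) at n = 1:
E = -13.6057 × 7² / 1² = -13.6057 × 49 / 1 = -666.67930000 eV

Since -666.67930000 eV < -0.54422800 eV,
N⁶⁺ at n = 1 is more tightly bound (requires more energy to ionize).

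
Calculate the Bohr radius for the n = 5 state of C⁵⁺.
0.22049 nm (or 2.20491 Å)

The Bohr radius formula is:
r_n = n² a₀ / Z

where a₀ = 0.05291772 nm is the Bohr radius.

For C⁵⁺ (Z = 6) at n = 5:
r_5 = 5² × 0.05291772 nm / 6
r_5 = 25 × 0.05291772 nm / 6
r_5 = 1.322943 nm / 6
r_5 = 0.22049 nm

The electron orbits at approximately 0.22049 nm from the nucleus.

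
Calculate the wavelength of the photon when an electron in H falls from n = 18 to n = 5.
2468.645 nm

First, find the transition energy using E_n = -13.6057 / n² eV:
E_18 = -13.6057 / 18² = -0.041992901 eV
E_5 = -13.6057 / 5² = -0.544228000 eV

Photon energy: |ΔE| = |E_5 - E_18| = 0.502235099 eV

Convert to wavelength using E = hc/λ with hc = 1239.84 eV·nm:
λ = hc/E = 1239.84 eV·nm / 0.502235099 eV
λ = 2468.645 nm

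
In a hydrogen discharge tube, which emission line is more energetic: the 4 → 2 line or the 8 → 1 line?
8 → 1

Calculate the energy for each transition:

Transition 4 → 2:
ΔE₁ = |E_2 - E_4| = |-13.6057/2² - (-13.6057/4²)|
ΔE₁ = |-3.40142500000 - (-0.85035625000)| = 2.55106875 eV

Transition 8 → 1:
ΔE₂ = |E_1 - E_8| = |-13.6057/1² - (-13.6057/8²)|
ΔE₂ = |-13.60570000000 - (-0.21258906250)| = 13.39311094 eV

Since 13.39311094 eV > 2.55106875 eV, the transition 8 → 1 emits the more energetic photon.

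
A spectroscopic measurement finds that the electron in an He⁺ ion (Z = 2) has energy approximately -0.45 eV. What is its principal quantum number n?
n = 11

The exact energy levels follow E_n = -13.6057 Z² / n² eV with Z = 2.

The measured value (-0.45 eV) is reported to only 2 significant figures, so we must test candidate n values and see which one matches to that precision.

Candidate energies:
  n = 9:  E = -13.6057 × 2² / 9² = -0.67189 eV
  n = 10:  E = -13.6057 × 2² / 10² = -0.54423 eV
  n = 11:  E = -13.6057 × 2² / 11² = -0.44978 eV  ← matches
  n = 12:  E = -13.6057 × 2² / 12² = -0.37794 eV
  n = 13:  E = -13.6057 × 2² / 13² = -0.32203 eV

Checking against the measurement of -0.45 eV (2 sig figs), only n = 11 agrees:
E_11 = -0.44978 eV, which rounds to -0.45 eV ✓

Therefore n = 11.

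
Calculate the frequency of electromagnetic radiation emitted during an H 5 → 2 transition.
6.90867e+14 Hz

First, find the transition energy:
E_5 = -13.6057 / 5² = -0.54422800 eV
E_2 = -13.6057 / 2² = -3.40142500 eV
|ΔE| = |E_2 - E_5| = 2.85719700 eV

Convert to Joules: E = 2.85719700 eV × (1.602177 × 10⁻¹⁹ J/eV) = 4.5777353e-19 J

Using E = hf:
f = E/h = 4.5777353e-19 J / (6.62607 × 10⁻³⁴ J·s)
f = 6.90867e+14 Hz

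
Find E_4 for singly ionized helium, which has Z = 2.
-3.401 eV

For hydrogen-like ions, the energy levels scale with Z²:
E_n = -13.6057 Z² / n² eV

For He⁺ (Z = 2) at n = 4:
E_4 = -13.6057 × 2² / 4²
E_4 = -13.6057 × 4 / 16
E_4 = -54.4228 / 16
E_4 = -3.401 eV

The energy is 4 times more negative than hydrogen at the same n due to the stronger nuclear charge.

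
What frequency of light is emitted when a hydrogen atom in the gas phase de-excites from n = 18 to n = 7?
5.70e+13 Hz

First, find the transition energy:
E_18 = -13.6057 / 18² = -0.041993 eV
E_7 = -13.6057 / 7² = -0.277667 eV
|ΔE| = |E_7 - E_18| = 0.235674 eV

Convert to Joules: E = 0.235674 eV × (1.602177 × 10⁻¹⁹ J/eV) = 3.7759e-20 J

Using E = hf:
f = E/h = 3.7759e-20 J / (6.62607 × 10⁻³⁴ J·s)
f = 5.70e+13 Hz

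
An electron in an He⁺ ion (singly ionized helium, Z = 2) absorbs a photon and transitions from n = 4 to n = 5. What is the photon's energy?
1.22451 eV

The energy levels of a hydrogen-like atom are E_n = -13.6057 Z² eV / n².

Energy at n = 4: E_4 = -13.6057 × 2² / 4² = -3.40142500 eV
Energy at n = 5: E_5 = -13.6057 × 2² / 5² = -2.17691200 eV

The excitation energy is the difference:
ΔE = E_5 - E_4
ΔE = -2.17691200 - (-3.40142500)
ΔE = 1.22451 eV

Since this is positive, energy must be absorbed (photon absorption).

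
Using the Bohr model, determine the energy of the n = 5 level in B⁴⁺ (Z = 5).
-13.60570 eV

For hydrogen-like ions, the energy levels scale with Z²:
E_n = -13.6057 Z² / n² eV

For B⁴⁺ (Z = 5) at n = 5:
E_5 = -13.6057 × 5² / 5²
E_5 = -13.6057 × 25 / 25
E_5 = -340.1425 / 25
E_5 = -13.60570 eV

The energy is 25 times more negative than hydrogen at the same n due to the stronger nuclear charge.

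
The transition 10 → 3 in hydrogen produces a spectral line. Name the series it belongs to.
Paschen series

The spectral series in hydrogen are named based on the final (lower) energy level:
- Lyman series: n_final = 1 (ultraviolet)
- Balmer series: n_final = 2 (visible/near-UV)
- Paschen series: n_final = 3 (infrared)
- Brackett series: n_final = 4 (infrared)
- Pfund series: n_final = 5 (far infrared)

Since this transition ends at n = 3, it belongs to the Paschen series.

For reference, this 10 → 3 line has photon energy
ΔE = 13.6057 eV × (1/3² - 1/10²) = 1.3756874444 eV,
corresponding to wavelength λ = hc/ΔE = 1239.84 eV·nm / 1.3756874444 eV = 901.251229 nm in the infrared region.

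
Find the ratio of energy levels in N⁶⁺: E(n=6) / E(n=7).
1.3611

Using E_n = -13.6057 Z² / n² eV with Z = 7:

E_6 = -13.6057 × 7² / 6² = -666.6793 / 36 = -18.5188694444 eV
E_7 = -13.6057 × 7² / 7² = -666.6793 / 49 = -13.6057000000 eV

The ratio is:
E_6/E_7 = (-18.5188694444) / (-13.6057000000)
E_6/E_7 = (-666.6793/36) / (-666.6793/49)
E_6/E_7 = 49/36
E_6/E_7 = 1.3611
(Note: the Z² factors cancel in the ratio.)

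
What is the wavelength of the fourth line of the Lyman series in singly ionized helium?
23.7309 nm

The lines of a series are numbered from the longest wavelength (smallest ΔE) outward; the fourth line is the transition from n = n_f + 4 to n_f.
The Lyman series has all transitions ending at n_f = 1.

For He⁺ (Z = 2), the fourth line (δ-line) is the jump from n = 5 to n = 1:
E_5 = -13.6057 × 2² / 5² = -2.176912 eV
E_1 = -13.6057 × 2² / 1² = -54.422800 eV
ΔE = E_5 - E_1 = 52.245888 eV

λ = hc/E = 1239.84 eV·nm / 52.245888 eV
λ = 23.7309 nm

This is the δ-line of the Lyman series in He⁺.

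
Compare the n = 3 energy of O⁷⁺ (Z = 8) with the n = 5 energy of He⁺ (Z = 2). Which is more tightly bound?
O⁷⁺ at n = 3 (E = -96.75 eV)

Using E_n = -13.6057 Z² / n² eV:

O⁷⁺ (Z = 8) at n = 3:
E = -13.6057 × 8² / 3² = -13.6057 × 64 / 9 = -96.75164 eV

He⁺ (Z = 2) at n = 5:
E = -13.6057 × 2² / 5² = -13.6057 × 4 / 25 = -2.17691 eV

Since -96.75164 eV < -2.17691 eV,
O⁷⁺ at n = 3 is more tightly bound (requires more energy to ionize).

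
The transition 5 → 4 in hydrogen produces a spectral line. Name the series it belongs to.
Brackett series

The spectral series in hydrogen are named based on the final (lower) energy level:
- Lyman series: n_final = 1 (ultraviolet)
- Balmer series: n_final = 2 (visible/near-UV)
- Paschen series: n_final = 3 (infrared)
- Brackett series: n_final = 4 (infrared)
- Pfund series: n_final = 5 (far infrared)

Since this transition ends at n = 4, it belongs to the Brackett series.

For reference, this 5 → 4 line has photon energy
ΔE = 13.6057 eV × (1/4² - 1/5²) = 0.30612825000 eV,
corresponding to wavelength λ = hc/ΔE = 1239.84 eV·nm / 0.30612825000 eV = 4050.06725 nm in the infrared region.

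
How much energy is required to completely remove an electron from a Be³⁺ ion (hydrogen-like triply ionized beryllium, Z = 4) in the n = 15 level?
0.9675 eV

The ionization energy is the energy needed to remove the electron completely (n → ∞).

For a hydrogen-like ion with Z = 4, E_n = -13.6057 Z² / n² eV.

At n = 15: E_15 = -13.6057 × 4² / 15² = -0.9675164 eV
At n = ∞: E_∞ = 0 eV

Ionization energy = E_∞ - E_15 = 0 - (-0.9675164) = 0.9675164 eV
Ionization energy ≈ 0.9675 eV

This is also called the binding energy of the electron in state n = 15.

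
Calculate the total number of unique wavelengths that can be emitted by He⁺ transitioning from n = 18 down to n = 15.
6

The electron can occupy levels n = 15, 16, ..., 18 during de-excitation — that is m = 18 - 15 + 1 = 4 distinct levels.

The number of distinct spectral lines equals the number of ways to choose 2 of these m levels (each pair gives one possible emission transition):

Number of lines = m(m-1)/2 = 4×3/2 = 6

These correspond to all possible transitions between the 4 levels:
18 → 17, 18 → 16, 18 → 15, 17 → 16, 17 → 15, 16 → 15

Each transition produces a photon with a unique energy (and thus wavelength). This count does not depend on Z.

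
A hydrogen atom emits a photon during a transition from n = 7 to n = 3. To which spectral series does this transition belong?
Paschen series

The spectral series in hydrogen are named based on the final (lower) energy level:
- Lyman series: n_final = 1 (ultraviolet)
- Balmer series: n_final = 2 (visible/near-UV)
- Paschen series: n_final = 3 (infrared)
- Brackett series: n_final = 4 (infrared)
- Pfund series: n_final = 5 (far infrared)

Since this transition ends at n = 3, it belongs to the Paschen series.

For reference, this 7 → 3 line has photon energy
ΔE = 13.6057 eV × (1/3² - 1/7²) = 1.234077098 eV,
corresponding to wavelength λ = hc/ΔE = 1239.84 eV·nm / 1.234077098 eV = 1004.6698 nm in the infrared region.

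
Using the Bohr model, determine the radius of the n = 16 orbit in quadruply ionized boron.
2.70939 nm (or 27.09387 Å)

The Bohr radius formula is:
r_n = n² a₀ / Z

where a₀ = 0.05291772 nm is the Bohr radius.

For B⁴⁺ (Z = 5) at n = 16:
r_16 = 16² × 0.05291772 nm / 5
r_16 = 256 × 0.05291772 nm / 5
r_16 = 13.546936 nm / 5
r_16 = 2.70939 nm

The electron orbits at approximately 2.70939 nm from the nucleus.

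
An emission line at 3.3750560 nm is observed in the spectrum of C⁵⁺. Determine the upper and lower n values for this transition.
n = 2 → n = 1

First, find the photon energy from the wavelength (hc = 1239.84 eV·nm):
E = hc/λ = 1239.84 eV·nm / 3.3750560 nm = 367.35390 eV

The energy levels of C⁵⁺ satisfy E_n = -13.6057 × 6² / n² eV, so an emission n_i → n_f releases
ΔE = 13.6057 × 6² × (1/n_f² − 1/n_i²) eV.

Setting ΔE equal to the photon energy:
1/n_f² − 1/n_i² = 367.35390 / (13.6057 × 6²) = 0.75000000

Since 1/n_i² must be positive, we need 1/n_f² > 0.75000000, i.e. n_f ≤ 1. For each allowed n_f, solve n_i = (1/n_f² − 0.75000000)^(−1/2) and check whether it is a whole number:
  n_f = 1: 1/n_i² = 1.00000000 − 0.75000000 = 0.25000000 → n_i = 2.000  → integer, n_i = 2 ✓

Only n_f = 1 gives an integer upper level, n_i = 2.

The transition is from n = 2 to n = 1 (emission).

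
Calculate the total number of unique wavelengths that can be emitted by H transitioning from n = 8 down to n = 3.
15

The electron can occupy levels n = 3, 4, ..., 8 during de-excitation — that is m = 8 - 3 + 1 = 6 distinct levels.

The number of distinct spectral lines equals the number of ways to choose 2 of these m levels (each pair gives one possible emission transition):

Number of lines = m(m-1)/2 = 6×5/2 = 15

These correspond to all possible transitions between the 6 levels:
8 → 7, 8 → 6, 8 → 5, 8 → 4, 8 → 3, 7 → 6, 7 → 5, 7 → 4...

Each transition produces a photon with a unique energy (and thus wavelength). This count does not depend on Z.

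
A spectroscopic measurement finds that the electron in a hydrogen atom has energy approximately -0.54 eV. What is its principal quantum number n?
n = 5

The exact energy levels follow E_n = -13.6057 eV / n².

The measured value (-0.54 eV) is reported to only 2 significant figures, so we must test candidate n values and see which one matches to that precision.

Candidate energies:
  n = 3:  E = -13.6057/3² = -1.51174 eV
  n = 4:  E = -13.6057/4² = -0.85036 eV
  n = 5:  E = -13.6057/5² = -0.54423 eV  ← matches
  n = 6:  E = -13.6057/6² = -0.37794 eV
  n = 7:  E = -13.6057/7² = -0.27767 eV

Checking against the measurement of -0.54 eV (2 sig figs), only n = 5 agrees:
E_5 = -0.54423 eV, which rounds to -0.54 eV ✓

Therefore n = 5.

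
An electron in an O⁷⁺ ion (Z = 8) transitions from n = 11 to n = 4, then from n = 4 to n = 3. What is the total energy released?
89.555241 eV

The energy levels of O⁷⁺ are E_n = -13.6057 × 8² / n² eV.

First transition (11 → 4):
ΔE₁ = |E_4 - E_11|
ΔE₁ = |-54.422800000000 - (-7.196403305785)| = 47.226396694 eV

Second transition (4 → 3):
ΔE₂ = |E_3 - E_4|
ΔE₂ = |-96.751644444444 - (-54.422800000000)| = 42.328844444 eV

Total energy released:
E_total = ΔE₁ + ΔE₂ = 47.226396694 + 42.328844444 = 89.555241 eV

Note: This equals the direct transition 11 → 3: 89.555241 eV ✓
Energy is conserved regardless of the path taken.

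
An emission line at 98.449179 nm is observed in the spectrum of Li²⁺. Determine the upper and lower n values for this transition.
n = 11 → n = 3

First, find the photon energy from the wavelength (hc = 1239.84 eV·nm):
E = hc/λ = 1239.84 eV·nm / 98.449179 nm = 12.593706 eV

The energy levels of Li²⁺ satisfy E_n = -13.6057 × 3² / n² eV, so an emission n_i → n_f releases
ΔE = 13.6057 × 3² × (1/n_f² − 1/n_i²) eV.

Setting ΔE equal to the photon energy:
1/n_f² − 1/n_i² = 12.593706 / (13.6057 × 3²) = 0.10284665

Since 1/n_i² must be positive, we need 1/n_f² > 0.10284665, i.e. n_f ≤ 3. For each allowed n_f, solve n_i = (1/n_f² − 0.10284665)^(−1/2) and check whether it is a whole number:
  n_f = 1: 1/n_i² = 1.00000000 − 0.10284665 = 0.89715335 → n_i = 1.056  (not an integer) ✗
  n_f = 2: 1/n_i² = 0.25000000 − 0.10284665 = 0.14715335 → n_i = 2.607  (not an integer) ✗
  n_f = 3: 1/n_i² = 0.11111111 − 0.10284665 = 0.00826446 → n_i = 11.000  → integer, n_i = 11 ✓

Only n_f = 3 gives an integer upper level, n_i = 11.

The transition is from n = 11 to n = 3 (emission).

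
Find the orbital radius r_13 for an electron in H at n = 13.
8.9431 nm (or 89.4309 Å)

The Bohr radius formula is:
r_n = n² a₀ / Z

where a₀ = 0.0529177 nm is the Bohr radius.

For H (Z = 1) at n = 13:
r_13 = 13² × 0.0529177 nm / 1
r_13 = 169 × 0.0529177 nm / 1
r_13 = 8.94309 nm / 1
r_13 = 8.9431 nm

The electron orbits at approximately 8.9431 nm from the nucleus.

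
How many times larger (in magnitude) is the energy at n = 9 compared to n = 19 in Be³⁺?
4.456790

Using E_n = -13.6057 Z² / n² eV with Z = 4:

E_9 = -13.6057 × 4² / 9² = -217.6912 / 81 = -2.687545679012 eV
E_19 = -13.6057 × 4² / 19² = -217.6912 / 361 = -0.603022714681 eV

The ratio is:
E_9/E_19 = (-2.687545679012) / (-0.603022714681)
E_9/E_19 = (-217.6912/81) / (-217.6912/361)
E_9/E_19 = 361/81
E_9/E_19 = 4.456790
(Note: the Z² factors cancel in the ratio.)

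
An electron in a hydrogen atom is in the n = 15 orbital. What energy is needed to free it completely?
0.0605 eV

The ionization energy is the energy needed to remove the electron completely (n → ∞).

For hydrogen, E_n = -13.6057 eV / n².

At n = 15: E_15 = -13.6057 / 15² = -0.0604698 eV
At n = ∞: E_∞ = 0 eV

Ionization energy = E_∞ - E_15 = 0 - (-0.0604698) = 0.0604698 eV
Ionization energy ≈ 0.0605 eV

This is also called the binding energy of the electron in state n = 15.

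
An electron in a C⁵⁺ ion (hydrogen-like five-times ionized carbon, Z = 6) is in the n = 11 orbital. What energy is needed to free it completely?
4.0480 eV

The ionization energy is the energy needed to remove the electron completely (n → ∞).

For a hydrogen-like ion with Z = 6, E_n = -13.6057 Z² / n² eV.

At n = 11: E_11 = -13.6057 × 6² / 11² = -4.0479769 eV
At n = ∞: E_∞ = 0 eV

Ionization energy = E_∞ - E_11 = 0 - (-4.0479769) = 4.0479769 eV
Ionization energy ≈ 4.0480 eV

This is also called the binding energy of the electron in state n = 11.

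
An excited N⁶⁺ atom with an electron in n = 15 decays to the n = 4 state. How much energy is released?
38.70444 eV

The energy levels are E_n = -13.6057 Z² eV / n².

Energy at n = 15: E_15 = -13.6057 × 7² / 15² = -2.96301911 eV
Energy at n = 4: E_4 = -13.6057 × 7² / 4² = -41.66745625 eV

For emission (electron falling to lower state), the photon energy is:
E_photon = E_15 - E_4 = |-2.96301911 - (-41.66745625)|
E_photon = 38.70444 eV

This energy is carried away by the emitted photon.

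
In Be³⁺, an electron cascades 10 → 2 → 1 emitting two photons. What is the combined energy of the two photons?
215.514 eV

The energy levels of Be³⁺ are E_n = -13.6057 × 4² / n² eV.

First transition (10 → 2):
ΔE₁ = |E_2 - E_10|
ΔE₁ = |-54.422800000 - (-2.176912000)| = 52.245888 eV

Second transition (2 → 1):
ΔE₂ = |E_1 - E_2|
ΔE₂ = |-217.691200000 - (-54.422800000)| = 163.268400 eV

Total energy released:
E_total = ΔE₁ + ΔE₂ = 52.245888 + 163.268400 = 215.514 eV

Note: This equals the direct transition 10 → 1: 215.514 eV ✓
Energy is conserved regardless of the path taken.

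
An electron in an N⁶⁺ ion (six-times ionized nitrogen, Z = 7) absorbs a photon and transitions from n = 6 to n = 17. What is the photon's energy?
16.212 eV

The energy levels of a hydrogen-like atom are E_n = -13.6057 Z² eV / n².

Energy at n = 6: E_6 = -13.6057 × 7² / 6² = -18.518869 eV
Energy at n = 17: E_17 = -13.6057 × 7² / 17² = -2.306849 eV

The excitation energy is the difference:
ΔE = E_17 - E_6
ΔE = -2.306849 - (-18.518869)
ΔE = 16.212 eV

Since this is positive, energy must be absorbed (photon absorption).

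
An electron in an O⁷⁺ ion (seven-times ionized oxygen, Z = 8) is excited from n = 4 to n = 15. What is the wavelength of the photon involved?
24.52568 nm

First, find the transition energy using E_n = -13.6057 Z² / n² eV:
E_4 = -13.6057 × 8² / 4² = -54.4228000 eV
E_15 = -13.6057 × 8² / 15² = -3.8700658 eV

Photon energy: |ΔE| = |E_15 - E_4| = 50.5527342 eV

Convert to wavelength using E = hc/λ with hc = 1239.84 eV·nm:
λ = hc/E = 1239.84 eV·nm / 50.5527342 eV
λ = 24.52568 nm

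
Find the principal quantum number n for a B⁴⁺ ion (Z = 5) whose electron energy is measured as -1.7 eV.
n = 14

The exact energy levels follow E_n = -13.6057 Z² / n² eV with Z = 5.

The measured value (-1.7 eV) is reported to only 2 significant figures, so we must test candidate n values and see which one matches to that precision.

Candidate energies:
  n = 12:  E = -13.6057 × 5² / 12² = -2.36210 eV
  n = 13:  E = -13.6057 × 5² / 13² = -2.01268 eV
  n = 14:  E = -13.6057 × 5² / 14² = -1.73542 eV  ← matches
  n = 15:  E = -13.6057 × 5² / 15² = -1.51174 eV
  n = 16:  E = -13.6057 × 5² / 16² = -1.32868 eV

Checking against the measurement of -1.7 eV (2 sig figs), only n = 14 agrees:
E_14 = -1.73542 eV, which rounds to -1.7 eV ✓

Therefore n = 14.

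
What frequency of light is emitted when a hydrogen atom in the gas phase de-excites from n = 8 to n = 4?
1.542e+14 Hz

First, find the transition energy:
E_8 = -13.6057 / 8² = -0.2125891 eV
E_4 = -13.6057 / 4² = -0.8503563 eV
|ΔE| = |E_4 - E_8| = 0.6377672 eV

Convert to Joules: E = 0.6377672 eV × (1.602177 × 10⁻¹⁹ J/eV) = 1.02182e-19 J

Using E = hf:
f = E/h = 1.02182e-19 J / (6.62607 × 10⁻³⁴ J·s)
f = 1.542e+14 Hz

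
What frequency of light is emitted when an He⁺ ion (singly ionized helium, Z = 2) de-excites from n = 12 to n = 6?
2.74154e+14 Hz

First, find the transition energy:
E_12 = -13.6057 × 2² / 12² = -0.37793611 eV
E_6 = -13.6057 × 2² / 6² = -1.51174444 eV
|ΔE| = |E_6 - E_12| = 1.13380833 eV

Convert to Joules: E = 1.13380833 eV × (1.602177 × 10⁻¹⁹ J/eV) = 1.8165616e-19 J

Using E = hf:
f = E/h = 1.8165616e-19 J / (6.62607 × 10⁻³⁴ J·s)
f = 2.74154e+14 Hz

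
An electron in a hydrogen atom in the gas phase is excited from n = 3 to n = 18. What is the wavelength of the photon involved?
843.57115 nm

First, find the transition energy using E_n = -13.6057 / n² eV:
E_3 = -13.6057 / 3² = -1.511744444 eV
E_18 = -13.6057 / 18² = -0.041992901 eV

Photon energy: |ΔE| = |E_18 - E_3| = 1.469751543 eV

Convert to wavelength using E = hc/λ with hc = 1239.84 eV·nm:
λ = hc/E = 1239.84 eV·nm / 1.469751543 eV
λ = 843.57115 nm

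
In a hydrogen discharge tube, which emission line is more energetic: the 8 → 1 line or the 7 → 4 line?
8 → 1

Calculate the energy for each transition:

Transition 8 → 1:
ΔE₁ = |E_1 - E_8| = |-13.6057/1² - (-13.6057/8²)|
ΔE₁ = |-13.605700000000 - (-0.212589062500)| = 13.393110938 eV

Transition 7 → 4:
ΔE₂ = |E_4 - E_7| = |-13.6057/4² - (-13.6057/7²)|
ΔE₂ = |-0.850356250000 - (-0.277667346939)| = 0.572688903 eV

Since 13.393110938 eV > 0.572688903 eV, the transition 8 → 1 emits the more energetic photon.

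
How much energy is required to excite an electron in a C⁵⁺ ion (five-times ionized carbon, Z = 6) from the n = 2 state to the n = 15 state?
120.274388 eV

The energy levels of a hydrogen-like atom are E_n = -13.6057 Z² eV / n².

Energy at n = 2: E_2 = -13.6057 × 6² / 2² = -122.451300000 eV
Energy at n = 15: E_15 = -13.6057 × 6² / 15² = -2.176912000 eV

The excitation energy is the difference:
ΔE = E_15 - E_2
ΔE = -2.176912000 - (-122.451300000)
ΔE = 120.274388 eV

Since this is positive, energy must be absorbed (photon absorption).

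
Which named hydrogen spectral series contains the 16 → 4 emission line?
Brackett series

The spectral series in hydrogen are named based on the final (lower) energy level:
- Lyman series: n_final = 1 (ultraviolet)
- Balmer series: n_final = 2 (visible/near-UV)
- Paschen series: n_final = 3 (infrared)
- Brackett series: n_final = 4 (infrared)
- Pfund series: n_final = 5 (far infrared)

Since this transition ends at n = 4, it belongs to the Brackett series.

For reference, this 16 → 4 line has photon energy
ΔE = 13.6057 eV × (1/4² - 1/16²) = 0.79720898 eV,
corresponding to wavelength λ = hc/ΔE = 1239.84 eV·nm / 0.79720898 eV = 1555.23 nm in the infrared region.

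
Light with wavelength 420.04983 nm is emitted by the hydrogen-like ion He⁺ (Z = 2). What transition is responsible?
n = 11 → n = 4

First, find the photon energy from the wavelength (hc = 1239.84 eV·nm):
E = hc/λ = 1239.84 eV·nm / 420.04983 nm = 2.9516498 eV

The energy levels of He⁺ satisfy E_n = -13.6057 × 2² / n² eV, so an emission n_i → n_f releases
ΔE = 13.6057 × 2² × (1/n_f² − 1/n_i²) eV.

Setting ΔE equal to the photon energy:
1/n_f² − 1/n_i² = 2.9516498 / (13.6057 × 2²) = 0.054235537

Since 1/n_i² must be positive, we need 1/n_f² > 0.054235537, i.e. n_f ≤ 4. For each allowed n_f, solve n_i = (1/n_f² − 0.054235537)^(−1/2) and check whether it is a whole number:
  n_f = 1: 1/n_i² = 1.000000000 − 0.054235537 = 0.945764463 → n_i = 1.028  (not an integer) ✗
  n_f = 2: 1/n_i² = 0.250000000 − 0.054235537 = 0.195764463 → n_i = 2.260  (not an integer) ✗
  n_f = 3: 1/n_i² = 0.111111111 − 0.054235537 = 0.056875574 → n_i = 4.193  (not an integer) ✗
  n_f = 4: 1/n_i² = 0.062500000 − 0.054235537 = 0.008264463 → n_i = 11.000  → integer, n_i = 11 ✓

Only n_f = 4 gives an integer upper level, n_i = 11.

The transition is from n = 11 to n = 4 (emission).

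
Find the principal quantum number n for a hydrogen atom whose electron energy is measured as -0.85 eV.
n = 4

The exact energy levels follow E_n = -13.6057 eV / n².

The measured value (-0.85 eV) is reported to only 2 significant figures, so we must test candidate n values and see which one matches to that precision.

Candidate energies:
  n = 2:  E = -13.6057/2² = -3.40143 eV
  n = 3:  E = -13.6057/3² = -1.51174 eV
  n = 4:  E = -13.6057/4² = -0.85036 eV  ← matches
  n = 5:  E = -13.6057/5² = -0.54423 eV
  n = 6:  E = -13.6057/6² = -0.37794 eV

Checking against the measurement of -0.85 eV (2 sig figs), only n = 4 agrees:
E_4 = -0.85036 eV, which rounds to -0.85 eV ✓

Therefore n = 4.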